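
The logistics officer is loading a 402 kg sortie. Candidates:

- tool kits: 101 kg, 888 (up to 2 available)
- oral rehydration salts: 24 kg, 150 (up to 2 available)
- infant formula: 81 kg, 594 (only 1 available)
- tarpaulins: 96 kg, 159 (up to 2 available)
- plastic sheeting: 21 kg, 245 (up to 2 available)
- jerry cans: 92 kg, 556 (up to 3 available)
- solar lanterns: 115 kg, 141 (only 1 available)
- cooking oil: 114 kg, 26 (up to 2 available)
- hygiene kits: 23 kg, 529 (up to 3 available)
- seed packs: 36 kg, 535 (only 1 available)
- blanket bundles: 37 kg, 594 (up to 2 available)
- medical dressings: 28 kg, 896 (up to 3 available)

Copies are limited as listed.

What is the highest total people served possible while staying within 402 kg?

7131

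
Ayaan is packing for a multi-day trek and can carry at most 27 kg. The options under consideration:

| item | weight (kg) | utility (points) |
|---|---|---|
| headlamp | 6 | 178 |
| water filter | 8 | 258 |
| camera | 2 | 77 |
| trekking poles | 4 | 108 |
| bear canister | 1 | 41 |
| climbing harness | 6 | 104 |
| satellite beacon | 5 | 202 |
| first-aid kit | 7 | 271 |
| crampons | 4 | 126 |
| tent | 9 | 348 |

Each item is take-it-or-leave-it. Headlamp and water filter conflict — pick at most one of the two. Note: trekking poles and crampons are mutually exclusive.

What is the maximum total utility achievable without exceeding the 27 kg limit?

1024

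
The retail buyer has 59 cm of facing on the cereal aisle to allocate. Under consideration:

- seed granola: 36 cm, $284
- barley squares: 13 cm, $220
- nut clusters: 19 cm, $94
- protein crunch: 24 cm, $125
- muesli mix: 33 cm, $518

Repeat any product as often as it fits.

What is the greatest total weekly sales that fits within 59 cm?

958

By weekly sales per cm: barley squares 16.92, muesli mix 15.70, seed granola 7.89 lead.
Taking the top-ratio products first gives 4×barley squares for 880 (52 cm).
Dropping 2×barley squares frees 26 cm; slotting in muesli mix (33 cm) lifts the total to 958 at 59 cm.
Nothing else within 59 cm beats 958.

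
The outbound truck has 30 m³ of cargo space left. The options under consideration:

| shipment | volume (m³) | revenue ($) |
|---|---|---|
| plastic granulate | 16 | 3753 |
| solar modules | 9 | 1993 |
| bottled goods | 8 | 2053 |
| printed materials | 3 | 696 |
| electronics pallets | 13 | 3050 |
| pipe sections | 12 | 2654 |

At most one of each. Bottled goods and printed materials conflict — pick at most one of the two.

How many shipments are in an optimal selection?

3

The maximum revenue within 30 m³ is 7096.
solar modules + bottled goods + electronics pallets hits 7096 at 30 m³.
Any selection reaching 7096 contains exactly 3 shipments.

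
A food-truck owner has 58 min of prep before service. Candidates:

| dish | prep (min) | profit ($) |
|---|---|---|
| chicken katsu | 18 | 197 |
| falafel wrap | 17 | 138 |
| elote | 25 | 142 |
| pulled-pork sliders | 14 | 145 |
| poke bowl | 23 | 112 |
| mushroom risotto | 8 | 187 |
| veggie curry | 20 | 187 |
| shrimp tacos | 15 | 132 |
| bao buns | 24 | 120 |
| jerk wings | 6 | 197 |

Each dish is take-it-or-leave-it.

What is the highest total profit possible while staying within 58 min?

Ranking by ratio (profit/min): jerk wings 32.83, mushroom risotto 23.38, chicken katsu 10.94.
Taking the top-ratio dishes first gives chicken katsu + pulled-pork sliders + mushroom risotto + jerk wings for 726 (46 min).
Dropping pulled-pork sliders frees 14 min; slotting in veggie curry (20 min) lifts the total to 768 at 52 min.
Runner-up chicken katsu + pulled-pork sliders + mushroom risotto + jerk wings tops out at 726.

768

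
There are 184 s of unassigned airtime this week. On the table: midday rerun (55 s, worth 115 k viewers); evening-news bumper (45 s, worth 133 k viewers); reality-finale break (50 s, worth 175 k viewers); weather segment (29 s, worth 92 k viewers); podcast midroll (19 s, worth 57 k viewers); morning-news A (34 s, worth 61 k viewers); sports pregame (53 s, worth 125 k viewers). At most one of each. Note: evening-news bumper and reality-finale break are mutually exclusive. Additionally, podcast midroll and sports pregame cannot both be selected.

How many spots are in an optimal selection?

4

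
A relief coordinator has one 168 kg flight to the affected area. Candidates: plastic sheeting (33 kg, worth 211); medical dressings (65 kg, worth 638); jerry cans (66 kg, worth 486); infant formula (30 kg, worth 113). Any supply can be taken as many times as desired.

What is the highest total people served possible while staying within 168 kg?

By people served per kg: medical dressings 9.82, jerry cans 7.36, plastic sheeting 6.39, infant formula 3.77 lead.
Plastic sheeting + 2×medical dressings uses 163 of the 168 kg and totals 1487.
Every other selection either busts 168 kg or fails to beat 1487.

1487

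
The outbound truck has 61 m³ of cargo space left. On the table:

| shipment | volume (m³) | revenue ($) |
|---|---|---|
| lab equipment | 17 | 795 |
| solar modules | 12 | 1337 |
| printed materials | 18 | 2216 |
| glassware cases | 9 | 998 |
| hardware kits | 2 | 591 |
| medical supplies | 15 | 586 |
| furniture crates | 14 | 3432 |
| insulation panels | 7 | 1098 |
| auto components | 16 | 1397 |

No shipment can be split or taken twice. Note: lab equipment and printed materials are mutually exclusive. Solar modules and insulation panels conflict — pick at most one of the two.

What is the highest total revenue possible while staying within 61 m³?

8734

Printed materials + hardware kits + furniture crates + insulation panels + auto components uses 57 of the 61 m³ and totals 8734.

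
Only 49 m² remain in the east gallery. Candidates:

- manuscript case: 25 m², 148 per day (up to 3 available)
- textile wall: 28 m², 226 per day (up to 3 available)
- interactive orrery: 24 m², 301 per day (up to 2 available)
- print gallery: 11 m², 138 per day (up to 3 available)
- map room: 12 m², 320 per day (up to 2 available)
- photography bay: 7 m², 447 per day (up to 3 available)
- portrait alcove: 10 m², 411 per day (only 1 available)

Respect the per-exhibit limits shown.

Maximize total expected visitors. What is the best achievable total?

2072

Density check — photography bay 63.86, portrait alcove 41.10, map room 26.67 are the best per m².
The ratio ordering already packs tightly: map room + 3×photography bay + portrait alcove, 43 m², 2072.
That's the maximum — no swap from here does better than 2072.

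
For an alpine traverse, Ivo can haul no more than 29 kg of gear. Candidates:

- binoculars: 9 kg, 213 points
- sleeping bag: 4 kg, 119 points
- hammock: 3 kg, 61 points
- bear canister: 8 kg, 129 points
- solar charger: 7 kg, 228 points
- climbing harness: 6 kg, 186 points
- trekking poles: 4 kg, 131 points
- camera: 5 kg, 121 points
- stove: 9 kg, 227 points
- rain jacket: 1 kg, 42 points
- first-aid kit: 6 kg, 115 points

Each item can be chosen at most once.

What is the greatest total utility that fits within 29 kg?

846

The ratio heuristic lands on sleeping bag + solar charger + climbing harness + trekking poles + camera + rain jacket (827) but leaves 2 kg idle.
The 1 kg tied up in rain jacket is better spent on hammock — total rises to 846 (29 kg).
The closest alternative, hammock + solar charger + climbing harness + trekking poles + stove, reaches only 833.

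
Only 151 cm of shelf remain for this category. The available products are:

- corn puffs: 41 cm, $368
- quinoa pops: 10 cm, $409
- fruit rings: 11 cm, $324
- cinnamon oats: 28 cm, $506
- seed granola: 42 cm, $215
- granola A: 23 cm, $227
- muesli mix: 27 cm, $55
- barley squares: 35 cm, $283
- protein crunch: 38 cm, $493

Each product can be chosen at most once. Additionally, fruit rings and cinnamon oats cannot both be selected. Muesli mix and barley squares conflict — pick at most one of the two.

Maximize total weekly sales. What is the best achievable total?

2003

Taking corn puffs + quinoa pops + cinnamon oats + granola A + protein crunch: 140 cm used, 2003 in weekly sales.
Runner-up quinoa pops + cinnamon oats + granola A + barley squares + protein crunch tops out at 1918.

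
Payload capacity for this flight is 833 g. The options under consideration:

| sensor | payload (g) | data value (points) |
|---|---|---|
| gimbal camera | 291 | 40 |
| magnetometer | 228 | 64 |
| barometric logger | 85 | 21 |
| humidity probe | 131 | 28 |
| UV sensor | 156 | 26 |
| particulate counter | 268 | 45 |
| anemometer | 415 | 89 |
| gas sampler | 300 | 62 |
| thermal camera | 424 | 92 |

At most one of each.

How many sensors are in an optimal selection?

3

Optimal total is 184.
For example magnetometer + humidity probe + thermal camera achieves it, using 783 g.
All optima have 3 sensors.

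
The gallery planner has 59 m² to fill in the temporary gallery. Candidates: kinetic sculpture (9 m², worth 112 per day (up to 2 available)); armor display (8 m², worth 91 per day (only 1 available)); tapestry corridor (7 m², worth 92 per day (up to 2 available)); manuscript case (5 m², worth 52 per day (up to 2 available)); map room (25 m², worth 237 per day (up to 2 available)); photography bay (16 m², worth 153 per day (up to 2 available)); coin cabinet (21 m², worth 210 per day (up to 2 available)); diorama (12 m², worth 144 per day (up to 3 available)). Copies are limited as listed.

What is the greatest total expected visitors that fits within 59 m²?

728

Taking the top-ratio exhibits first gives 2×kinetic sculpture + 2×tapestry corridor + 2×diorama for 696 (56 m²).
Dropping kinetic sculpture frees 9 m²; slotting in diorama (12 m²) lifts the total to 728 at 59 m².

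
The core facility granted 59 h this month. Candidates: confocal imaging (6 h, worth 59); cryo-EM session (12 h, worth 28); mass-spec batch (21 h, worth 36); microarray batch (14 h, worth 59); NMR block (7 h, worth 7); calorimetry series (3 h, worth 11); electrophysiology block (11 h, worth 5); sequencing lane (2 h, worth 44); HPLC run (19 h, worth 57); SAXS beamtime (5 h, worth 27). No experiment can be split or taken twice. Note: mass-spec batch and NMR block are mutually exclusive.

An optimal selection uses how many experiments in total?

Optimal total is 274.
One optimal bundle: confocal imaging + cryo-EM session + microarray batch + sequencing lane + HPLC run + SAXS beamtime (58 h).
Every optimal selection uses 6 experiments.

6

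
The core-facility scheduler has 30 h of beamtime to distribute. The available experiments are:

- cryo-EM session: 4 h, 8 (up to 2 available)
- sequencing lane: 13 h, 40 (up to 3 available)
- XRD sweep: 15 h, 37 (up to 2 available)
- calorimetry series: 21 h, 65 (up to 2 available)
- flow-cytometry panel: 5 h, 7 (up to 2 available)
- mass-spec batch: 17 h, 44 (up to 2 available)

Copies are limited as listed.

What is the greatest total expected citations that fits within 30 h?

The ratio heuristic lands on 2×cryo-EM session + calorimetry series (81) but leaves 1 h idle.
Replace cryo-EM session and calorimetry series with 2×sequencing lane: the trade gains 7 net, giving 88 at 30 h.
No other feasible combination exceeds 88.

88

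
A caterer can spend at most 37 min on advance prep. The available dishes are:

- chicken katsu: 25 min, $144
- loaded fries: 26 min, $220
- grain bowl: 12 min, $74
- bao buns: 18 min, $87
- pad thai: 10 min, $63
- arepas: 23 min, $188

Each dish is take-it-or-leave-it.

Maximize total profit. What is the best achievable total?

283

Loaded fries + pad thai uses 36 of the 37 min and totals 283.
Next best is grain bowl + arepas at 262 (35 min) — short by 21.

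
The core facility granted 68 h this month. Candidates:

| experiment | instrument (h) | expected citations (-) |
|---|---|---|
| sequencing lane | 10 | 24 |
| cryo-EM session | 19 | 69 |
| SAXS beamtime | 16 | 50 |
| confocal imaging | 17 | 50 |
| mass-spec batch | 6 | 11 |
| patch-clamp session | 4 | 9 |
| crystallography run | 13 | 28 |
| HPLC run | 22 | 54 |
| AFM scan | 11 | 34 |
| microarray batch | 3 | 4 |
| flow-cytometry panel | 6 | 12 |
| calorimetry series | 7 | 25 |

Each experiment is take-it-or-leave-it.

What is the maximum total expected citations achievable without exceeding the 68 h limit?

Density check — cryo-EM session 3.63, calorimetry series 3.57, SAXS beamtime 3.12, AFM scan 3.09 are the best per h.
Taking the top-ratio experiments first gives sequencing lane + cryo-EM session + SAXS beamtime + patch-clamp session + AFM scan + calorimetry series for 211 (67 h).
Replace sequencing lane and calorimetry series with confocal imaging: the trade gains 1 net, giving 212 at 67 h.
The spare 1 h is too small for any remaining experiment, and no exchange beats 212.

212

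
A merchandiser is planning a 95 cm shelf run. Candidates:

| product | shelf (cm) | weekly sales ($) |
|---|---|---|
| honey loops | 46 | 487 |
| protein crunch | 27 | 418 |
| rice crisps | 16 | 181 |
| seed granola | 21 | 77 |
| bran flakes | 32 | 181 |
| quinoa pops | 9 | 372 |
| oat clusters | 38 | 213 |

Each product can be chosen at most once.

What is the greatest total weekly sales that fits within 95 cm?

Filling by ratio: protein crunch + rice crisps + bran flakes + quinoa pops for 1152, with 11 cm left unused.
Replace rice crisps and bran flakes with honey loops: the trade gains 125 net, giving 1277 at 82 cm.
Runner-up protein crunch + rice crisps + quinoa pops + oat clusters tops out at 1184.

1277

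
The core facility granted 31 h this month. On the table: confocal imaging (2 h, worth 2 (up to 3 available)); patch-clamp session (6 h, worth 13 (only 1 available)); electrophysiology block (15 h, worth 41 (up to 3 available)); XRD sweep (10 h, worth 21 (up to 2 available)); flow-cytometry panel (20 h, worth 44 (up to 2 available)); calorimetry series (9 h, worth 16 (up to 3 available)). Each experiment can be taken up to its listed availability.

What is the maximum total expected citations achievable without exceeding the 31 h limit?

The ratio ordering already packs tightly: 2×electrophysiology block, 30 h, 82.
No other feasible combination exceeds 82.

82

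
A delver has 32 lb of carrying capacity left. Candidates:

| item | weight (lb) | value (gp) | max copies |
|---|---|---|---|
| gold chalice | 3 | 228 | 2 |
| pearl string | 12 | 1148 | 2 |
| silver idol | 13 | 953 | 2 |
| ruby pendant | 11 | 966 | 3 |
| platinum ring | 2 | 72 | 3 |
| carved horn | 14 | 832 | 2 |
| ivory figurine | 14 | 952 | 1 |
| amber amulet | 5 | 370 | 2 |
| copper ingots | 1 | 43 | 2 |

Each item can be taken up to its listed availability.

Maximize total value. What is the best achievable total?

Greedy by ratio would take 2×gold chalice + 2×pearl string + 2×copper ingots: 32 lb used, total 2838.
The 5 lb tied up in gold chalice and 2×copper ingots is better spent on amber amulet — total rises to 2894 (32 lb).

2894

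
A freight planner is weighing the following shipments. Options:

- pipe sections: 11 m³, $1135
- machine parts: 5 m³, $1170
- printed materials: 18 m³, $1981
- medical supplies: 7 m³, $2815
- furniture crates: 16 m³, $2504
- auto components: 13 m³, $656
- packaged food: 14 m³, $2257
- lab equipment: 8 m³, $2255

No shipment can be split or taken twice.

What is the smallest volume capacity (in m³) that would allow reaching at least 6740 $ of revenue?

29

Minimise m³ subject to total revenue ≥ 6740.
medical supplies + packaged food + lab equipment: 7327 revenue at 29 m³.
Any bundle with less than 29 m³ falls short of 6740.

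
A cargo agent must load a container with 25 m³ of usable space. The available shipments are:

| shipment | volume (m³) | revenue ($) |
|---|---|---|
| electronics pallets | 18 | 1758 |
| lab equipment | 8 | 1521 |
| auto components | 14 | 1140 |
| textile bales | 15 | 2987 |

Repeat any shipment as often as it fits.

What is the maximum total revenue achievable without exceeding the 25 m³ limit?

Greedy by ratio would take lab equipment + textile bales: 23 m³ used, total 4508.
Dropping textile bales frees 15 m³; slotting in 2×lab equipment (16 m³) lifts the total to 4563 at 24 m³.
Nothing else within 25 m³ beats 4563.

4563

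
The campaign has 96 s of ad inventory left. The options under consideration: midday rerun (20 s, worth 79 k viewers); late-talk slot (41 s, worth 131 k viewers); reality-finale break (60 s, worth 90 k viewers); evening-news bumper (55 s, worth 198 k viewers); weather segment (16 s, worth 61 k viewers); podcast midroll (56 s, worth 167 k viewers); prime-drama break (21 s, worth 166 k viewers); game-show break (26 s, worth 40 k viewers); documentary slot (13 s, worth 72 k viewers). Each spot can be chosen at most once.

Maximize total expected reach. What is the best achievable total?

Ranking by ratio (expected reach/s): prime-drama break 7.90, documentary slot 5.54, midday rerun 3.95, weather segment 3.81.
A density-first pass picks midday rerun + weather segment + prime-drama break + game-show break + documentary slot — 418 at 96 s.
Dropping weather segment and game-show break frees 42 s; slotting in late-talk slot (41 s) lifts the total to 448 at 95 s.

448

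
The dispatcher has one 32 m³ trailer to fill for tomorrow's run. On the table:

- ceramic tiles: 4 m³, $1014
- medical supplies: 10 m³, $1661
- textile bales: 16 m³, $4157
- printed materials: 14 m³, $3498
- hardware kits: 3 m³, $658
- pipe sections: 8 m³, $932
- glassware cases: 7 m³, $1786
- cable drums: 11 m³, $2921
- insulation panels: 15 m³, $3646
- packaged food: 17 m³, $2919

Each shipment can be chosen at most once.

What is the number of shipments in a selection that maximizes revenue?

Optimal total is 8205.
One optimal bundle: printed materials + glassware cases + cable drums (32 m³).
All optima have 3 shipments.

3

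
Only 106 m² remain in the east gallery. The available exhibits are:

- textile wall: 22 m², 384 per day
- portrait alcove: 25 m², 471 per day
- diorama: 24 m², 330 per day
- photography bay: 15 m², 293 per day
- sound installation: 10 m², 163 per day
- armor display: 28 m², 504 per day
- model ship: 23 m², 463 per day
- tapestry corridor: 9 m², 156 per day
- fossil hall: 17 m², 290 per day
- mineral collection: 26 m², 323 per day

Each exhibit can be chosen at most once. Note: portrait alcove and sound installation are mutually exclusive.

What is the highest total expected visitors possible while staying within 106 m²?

1934

By expected visitors per m²: model ship 20.13, photography bay 19.53, portrait alcove 18.84, armor display 18.00 lead.
Taking the top-ratio exhibits first gives portrait alcove + photography bay + armor display + model ship + tapestry corridor for 1887 (100 m²).
Replace portrait alcove and tapestry corridor with textile wall + fossil hall: the trade gains 47 net, giving 1934 at 105 m².
Every other selection either busts 106 m² or breaks a pairing rule or fails to beat 1934.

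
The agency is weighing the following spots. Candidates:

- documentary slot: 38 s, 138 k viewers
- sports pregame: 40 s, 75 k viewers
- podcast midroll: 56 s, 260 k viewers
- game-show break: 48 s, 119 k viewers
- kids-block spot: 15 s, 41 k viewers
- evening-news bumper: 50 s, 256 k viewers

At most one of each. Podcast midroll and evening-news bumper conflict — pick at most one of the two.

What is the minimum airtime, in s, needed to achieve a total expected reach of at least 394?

Minimise s subject to total expected reach ≥ 394.
documentary slot + evening-news bumper reaches 394 using 88 s.
Below 88 s the best achievable stays under 394.

88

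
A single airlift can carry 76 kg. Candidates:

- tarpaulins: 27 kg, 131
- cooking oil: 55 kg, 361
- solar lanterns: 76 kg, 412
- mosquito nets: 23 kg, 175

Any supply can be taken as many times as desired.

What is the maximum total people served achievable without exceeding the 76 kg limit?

525

Ranking by ratio (people served/kg): mosquito nets 7.61, cooking oil 6.56, solar lanterns 5.42.
3×mosquito nets uses 69 of the 76 kg and totals 525.
The spare 7 kg is too small for any remaining supply, and no exchange beats 525.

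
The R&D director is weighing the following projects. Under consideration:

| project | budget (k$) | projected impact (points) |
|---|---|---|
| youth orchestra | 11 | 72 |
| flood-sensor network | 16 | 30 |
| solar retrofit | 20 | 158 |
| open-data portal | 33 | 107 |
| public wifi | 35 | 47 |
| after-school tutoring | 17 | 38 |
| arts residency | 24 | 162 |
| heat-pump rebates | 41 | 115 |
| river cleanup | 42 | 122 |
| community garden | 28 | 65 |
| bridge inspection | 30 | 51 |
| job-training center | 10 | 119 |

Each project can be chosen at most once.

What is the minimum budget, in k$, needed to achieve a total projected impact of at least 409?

54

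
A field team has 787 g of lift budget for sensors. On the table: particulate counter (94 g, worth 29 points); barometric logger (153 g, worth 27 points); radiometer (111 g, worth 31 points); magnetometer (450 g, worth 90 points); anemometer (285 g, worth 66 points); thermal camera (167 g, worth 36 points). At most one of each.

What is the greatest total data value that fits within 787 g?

Ranking by ratio (data value/g): particulate counter 0.31, radiometer 0.28, anemometer 0.23.
Particulate counter + radiometer + anemometer + thermal camera uses 657 of the 787 g and totals 162.
Next best is barometric logger + radiometer + anemometer + thermal camera at 160 (716 g) — short by 2.

162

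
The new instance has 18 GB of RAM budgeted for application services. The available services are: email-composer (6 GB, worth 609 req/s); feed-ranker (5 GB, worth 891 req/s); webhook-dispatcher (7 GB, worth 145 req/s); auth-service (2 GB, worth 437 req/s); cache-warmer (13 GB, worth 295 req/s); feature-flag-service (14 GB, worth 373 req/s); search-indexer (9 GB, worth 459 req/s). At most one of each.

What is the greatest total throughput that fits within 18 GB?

The ratio ordering already packs tightly: email-composer + feed-ranker + auth-service, 13 GB, 1937.

1937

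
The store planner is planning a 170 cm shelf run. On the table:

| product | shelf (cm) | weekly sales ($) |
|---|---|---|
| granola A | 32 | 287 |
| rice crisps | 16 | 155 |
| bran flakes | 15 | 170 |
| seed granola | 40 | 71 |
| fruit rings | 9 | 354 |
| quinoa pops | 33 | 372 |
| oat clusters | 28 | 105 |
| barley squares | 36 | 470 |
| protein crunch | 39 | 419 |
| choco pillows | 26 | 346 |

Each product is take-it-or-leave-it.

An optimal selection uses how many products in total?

Best achievable weekly sales is 2154.
granola A + rice crisps + bran flakes + fruit rings + quinoa pops + barley squares + choco pillows hits 2154 at 167 cm.
All optima have 7 products.

7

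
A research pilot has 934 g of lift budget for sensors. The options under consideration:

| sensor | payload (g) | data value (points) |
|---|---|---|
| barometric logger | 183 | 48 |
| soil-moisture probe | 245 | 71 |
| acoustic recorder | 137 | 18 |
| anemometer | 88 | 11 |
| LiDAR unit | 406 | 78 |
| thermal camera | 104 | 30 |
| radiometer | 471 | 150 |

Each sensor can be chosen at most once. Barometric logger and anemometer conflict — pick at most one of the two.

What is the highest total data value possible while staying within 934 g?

269

Density check — radiometer 0.32, soil-moisture probe 0.29, thermal camera 0.29, barometric logger 0.26 are the best per g.
Taking the top-ratio sensors first gives soil-moisture probe + anemometer + thermal camera + radiometer for 262 (908 g).
Dropping anemometer and thermal camera frees 192 g; slotting in barometric logger (183 g) lifts the total to 269 at 899 g.
Every other selection either busts 934 g or breaks a pairing rule or fails to beat 269.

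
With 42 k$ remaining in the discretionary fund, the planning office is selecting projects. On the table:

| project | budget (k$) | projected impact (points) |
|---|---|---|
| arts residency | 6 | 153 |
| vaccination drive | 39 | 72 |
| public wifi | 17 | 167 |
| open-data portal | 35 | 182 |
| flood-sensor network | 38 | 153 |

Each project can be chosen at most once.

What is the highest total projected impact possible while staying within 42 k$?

335

Taking the top-ratio projects first gives arts residency + public wifi for 320 (23 k$).
Replace public wifi with open-data portal: the trade gains 15 net, giving 335 at 41 k$.
An exhaustive check of the 32 subsets confirms 335.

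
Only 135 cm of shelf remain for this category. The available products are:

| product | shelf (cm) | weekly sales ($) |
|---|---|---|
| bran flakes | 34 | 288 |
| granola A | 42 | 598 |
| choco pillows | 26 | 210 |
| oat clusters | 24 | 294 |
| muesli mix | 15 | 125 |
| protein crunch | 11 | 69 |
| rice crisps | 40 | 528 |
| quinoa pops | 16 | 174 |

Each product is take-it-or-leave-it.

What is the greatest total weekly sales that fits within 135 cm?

1663

The ratio ordering already packs tightly: granola A + oat clusters + protein crunch + rice crisps + quinoa pops, 133 cm, 1663.
No other feasible combination exceeds 1663.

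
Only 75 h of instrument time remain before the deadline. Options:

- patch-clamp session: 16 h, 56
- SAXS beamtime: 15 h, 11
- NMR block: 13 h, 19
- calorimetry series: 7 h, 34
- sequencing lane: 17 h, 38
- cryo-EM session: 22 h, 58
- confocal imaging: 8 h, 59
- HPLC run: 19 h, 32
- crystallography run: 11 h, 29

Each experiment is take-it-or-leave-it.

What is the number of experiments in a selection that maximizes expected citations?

5

Best achievable expected citations is 245.
For example patch-clamp session + calorimetry series + sequencing lane + cryo-EM session + confocal imaging achieves it, using 70 h.
All optima have 5 experiments.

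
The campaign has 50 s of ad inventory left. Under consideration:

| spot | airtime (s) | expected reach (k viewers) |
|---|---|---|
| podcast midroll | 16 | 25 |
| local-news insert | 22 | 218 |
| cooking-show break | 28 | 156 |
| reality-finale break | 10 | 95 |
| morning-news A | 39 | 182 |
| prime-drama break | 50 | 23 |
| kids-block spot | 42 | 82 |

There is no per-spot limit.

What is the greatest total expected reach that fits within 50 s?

475

A density-first pass picks 2×local-news insert — 436 at 44 s.
Dropping 2×local-news insert frees 44 s; slotting in 5×reality-finale break (50 s) lifts the total to 475 at 50 s.
No other feasible combination exceeds 475.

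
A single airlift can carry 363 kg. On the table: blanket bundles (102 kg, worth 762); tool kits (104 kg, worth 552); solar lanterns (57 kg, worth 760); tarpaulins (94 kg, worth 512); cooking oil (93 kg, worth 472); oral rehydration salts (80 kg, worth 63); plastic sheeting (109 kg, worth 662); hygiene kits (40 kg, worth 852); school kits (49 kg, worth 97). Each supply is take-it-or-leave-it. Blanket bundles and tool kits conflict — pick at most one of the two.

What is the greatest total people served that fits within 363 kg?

Blanket bundles + solar lanterns + plastic sheeting + hygiene kits + school kits uses 357 of the 363 kg and totals 3133.

3133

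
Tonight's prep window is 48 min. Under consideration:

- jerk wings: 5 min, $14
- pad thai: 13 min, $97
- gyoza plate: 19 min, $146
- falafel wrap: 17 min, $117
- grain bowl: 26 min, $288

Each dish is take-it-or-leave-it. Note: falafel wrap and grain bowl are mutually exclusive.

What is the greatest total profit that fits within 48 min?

434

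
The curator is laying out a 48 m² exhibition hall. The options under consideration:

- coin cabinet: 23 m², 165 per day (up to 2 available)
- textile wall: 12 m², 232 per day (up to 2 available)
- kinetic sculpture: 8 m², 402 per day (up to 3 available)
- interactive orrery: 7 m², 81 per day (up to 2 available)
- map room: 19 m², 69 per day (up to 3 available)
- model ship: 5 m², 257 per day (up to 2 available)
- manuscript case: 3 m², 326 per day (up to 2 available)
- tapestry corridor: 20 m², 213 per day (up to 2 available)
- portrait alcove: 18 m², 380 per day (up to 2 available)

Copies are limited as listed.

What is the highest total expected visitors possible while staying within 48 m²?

Best packing: 3×kinetic sculpture + interactive orrery + 2×model ship + 2×manuscript case — 47 m², 2453 total.
The spare 1 m² is too small for any remaining exhibit, and no exchange beats 2453.

2453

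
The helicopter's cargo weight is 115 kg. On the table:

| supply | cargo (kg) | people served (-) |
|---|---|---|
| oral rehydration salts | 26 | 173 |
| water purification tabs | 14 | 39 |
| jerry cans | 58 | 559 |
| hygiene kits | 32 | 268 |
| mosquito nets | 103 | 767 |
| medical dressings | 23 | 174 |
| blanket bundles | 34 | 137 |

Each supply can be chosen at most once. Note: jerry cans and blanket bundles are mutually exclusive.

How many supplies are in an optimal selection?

3

Optimal total is 1001.
One optimal bundle: jerry cans + hygiene kits + medical dressings (113 kg).
Every optimal selection uses 3 supplies.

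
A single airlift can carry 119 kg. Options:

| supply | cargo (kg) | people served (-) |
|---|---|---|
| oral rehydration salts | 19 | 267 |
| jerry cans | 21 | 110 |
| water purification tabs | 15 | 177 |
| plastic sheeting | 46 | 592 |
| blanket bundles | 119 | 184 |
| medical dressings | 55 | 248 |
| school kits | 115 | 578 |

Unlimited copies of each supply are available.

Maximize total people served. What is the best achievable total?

1602

The ratio ordering already packs tightly: 6×oral rehydration salts, 114 kg, 1602.
Nothing else within 119 kg beats 1602.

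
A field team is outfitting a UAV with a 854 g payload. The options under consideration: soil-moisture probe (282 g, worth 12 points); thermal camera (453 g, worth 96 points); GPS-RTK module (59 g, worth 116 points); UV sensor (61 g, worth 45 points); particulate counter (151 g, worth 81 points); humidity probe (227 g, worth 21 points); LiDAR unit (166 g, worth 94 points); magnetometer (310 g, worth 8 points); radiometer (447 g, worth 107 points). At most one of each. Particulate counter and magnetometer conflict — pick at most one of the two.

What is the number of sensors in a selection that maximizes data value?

4

Best achievable data value is 398.
For example GPS-RTK module + particulate counter + LiDAR unit + radiometer achieves it, using 823 g.
Every optimal selection uses 4 sensors.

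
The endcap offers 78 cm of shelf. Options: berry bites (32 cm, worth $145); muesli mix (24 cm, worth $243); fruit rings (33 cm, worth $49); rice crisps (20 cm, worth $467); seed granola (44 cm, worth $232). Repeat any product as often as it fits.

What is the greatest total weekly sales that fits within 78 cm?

1401

3×rice crisps uses 60 of the 78 cm and totals 1401.
Nothing else within 78 cm beats 1401.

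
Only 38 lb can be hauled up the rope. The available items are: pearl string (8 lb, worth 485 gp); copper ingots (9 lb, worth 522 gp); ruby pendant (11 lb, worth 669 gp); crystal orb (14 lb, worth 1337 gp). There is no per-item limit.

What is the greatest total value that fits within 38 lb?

Taking the top-ratio items first gives pearl string + 2×crystal orb for 3159 (36 lb).
The 8 lb tied up in pearl string is better spent on copper ingots — total rises to 3196 (37 lb).
The spare 1 lb is too small for any remaining item, and no exchange beats 3196.

3196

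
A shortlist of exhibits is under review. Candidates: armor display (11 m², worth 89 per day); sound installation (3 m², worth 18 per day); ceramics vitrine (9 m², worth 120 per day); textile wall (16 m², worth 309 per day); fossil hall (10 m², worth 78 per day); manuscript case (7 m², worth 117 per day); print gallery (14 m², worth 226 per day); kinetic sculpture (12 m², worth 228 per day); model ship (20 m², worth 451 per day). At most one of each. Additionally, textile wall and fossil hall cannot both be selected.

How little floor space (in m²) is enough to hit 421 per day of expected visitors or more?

Need the lightest bundle worth ≥ 421.
model ship reaches 451 using 20 m².
No combination under 20 m² hits 421.

20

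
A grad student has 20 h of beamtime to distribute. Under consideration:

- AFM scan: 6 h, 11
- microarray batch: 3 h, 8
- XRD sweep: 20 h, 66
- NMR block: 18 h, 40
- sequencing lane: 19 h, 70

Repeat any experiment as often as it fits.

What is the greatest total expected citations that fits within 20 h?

70

The ratio ordering already packs tightly: sequencing lane, 19 h, 70.
The spare 1 h is too small for any remaining experiment, and no exchange beats 70.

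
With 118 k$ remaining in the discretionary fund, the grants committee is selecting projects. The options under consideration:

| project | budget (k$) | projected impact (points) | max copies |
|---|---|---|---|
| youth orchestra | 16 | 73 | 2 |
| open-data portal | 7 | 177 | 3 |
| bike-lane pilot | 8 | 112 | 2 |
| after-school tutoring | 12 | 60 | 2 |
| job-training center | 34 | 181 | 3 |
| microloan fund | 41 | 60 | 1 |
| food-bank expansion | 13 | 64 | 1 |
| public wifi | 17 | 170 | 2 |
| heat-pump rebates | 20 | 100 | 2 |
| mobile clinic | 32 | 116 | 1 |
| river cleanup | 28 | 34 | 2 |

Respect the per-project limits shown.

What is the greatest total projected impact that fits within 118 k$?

1340

Greedy by ratio would take 3×open-data portal + 2×bike-lane pilot + after-school tutoring + job-training center + 2×public wifi: 117 k$ used, total 1336.
Replace after-school tutoring with food-bank expansion: the trade gains 4 net, giving 1340 at 118 k$.
No other feasible combination exceeds 1340.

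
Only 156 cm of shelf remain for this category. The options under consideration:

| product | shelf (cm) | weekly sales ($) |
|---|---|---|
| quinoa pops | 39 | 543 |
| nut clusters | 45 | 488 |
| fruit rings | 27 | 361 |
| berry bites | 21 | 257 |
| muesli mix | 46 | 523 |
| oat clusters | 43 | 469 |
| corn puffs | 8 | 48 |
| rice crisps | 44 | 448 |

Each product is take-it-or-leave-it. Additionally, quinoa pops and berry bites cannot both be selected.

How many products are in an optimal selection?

4

The maximum weekly sales within 156 cm is 1896.
One optimal bundle: quinoa pops + fruit rings + muesli mix + oat clusters (155 cm).
All optima have 4 products.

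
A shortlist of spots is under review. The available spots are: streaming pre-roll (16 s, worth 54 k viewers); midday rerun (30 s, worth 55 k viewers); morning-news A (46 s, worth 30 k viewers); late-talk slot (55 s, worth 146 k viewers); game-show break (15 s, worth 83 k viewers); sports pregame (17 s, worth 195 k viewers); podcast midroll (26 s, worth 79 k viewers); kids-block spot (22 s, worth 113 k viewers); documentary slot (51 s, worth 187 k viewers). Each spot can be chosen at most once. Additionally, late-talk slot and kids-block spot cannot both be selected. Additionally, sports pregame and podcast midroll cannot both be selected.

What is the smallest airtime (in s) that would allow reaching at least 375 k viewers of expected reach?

54

Minimise s subject to total expected reach ≥ 375.
Taking game-show break + sports pregame + kids-block spot gives 391 (≥ 375) for 54 s.
Below 54 s the best achievable stays under 375.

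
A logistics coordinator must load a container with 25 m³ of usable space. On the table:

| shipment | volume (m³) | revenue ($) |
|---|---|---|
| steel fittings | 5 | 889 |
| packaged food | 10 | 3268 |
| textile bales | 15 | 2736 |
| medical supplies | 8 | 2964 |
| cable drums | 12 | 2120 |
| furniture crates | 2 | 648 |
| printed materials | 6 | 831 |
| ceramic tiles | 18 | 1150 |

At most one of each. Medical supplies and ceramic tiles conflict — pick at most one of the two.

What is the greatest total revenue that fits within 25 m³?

7769

Best packing: steel fittings + packaged food + medical supplies + furniture crates — 25 m³, 7769 total.
The closest alternative, steel fittings + packaged food + medical supplies, reaches only 7121.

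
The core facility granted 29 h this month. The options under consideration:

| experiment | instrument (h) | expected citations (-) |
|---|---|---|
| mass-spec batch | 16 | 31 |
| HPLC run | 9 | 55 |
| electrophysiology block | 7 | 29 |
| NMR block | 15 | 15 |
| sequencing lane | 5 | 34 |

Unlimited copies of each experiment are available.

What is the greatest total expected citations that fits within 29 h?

191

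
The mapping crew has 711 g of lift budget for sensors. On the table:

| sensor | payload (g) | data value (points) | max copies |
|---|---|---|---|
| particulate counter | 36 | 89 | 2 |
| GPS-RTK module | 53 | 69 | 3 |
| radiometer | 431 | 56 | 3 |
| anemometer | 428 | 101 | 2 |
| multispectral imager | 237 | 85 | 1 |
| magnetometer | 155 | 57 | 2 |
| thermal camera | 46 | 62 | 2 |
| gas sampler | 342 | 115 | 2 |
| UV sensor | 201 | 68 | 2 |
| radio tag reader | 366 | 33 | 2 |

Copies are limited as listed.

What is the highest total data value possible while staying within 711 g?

634

Filling by ratio: 2×particulate counter + 3×GPS-RTK module + 2×magnetometer + 2×thermal camera for 623, with 78 g left unused.
The 155 g tied up in magnetometer is better spent on UV sensor — total rises to 634 (679 g).
Nothing else within 711 g beats 634.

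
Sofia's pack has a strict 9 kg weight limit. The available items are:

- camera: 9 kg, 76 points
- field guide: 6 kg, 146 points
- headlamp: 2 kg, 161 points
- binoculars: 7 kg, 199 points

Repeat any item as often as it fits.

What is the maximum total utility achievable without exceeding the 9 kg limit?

644

Best packing: 4×headlamp — 8 kg, 644 total.
Nothing else within 9 kg beats 644.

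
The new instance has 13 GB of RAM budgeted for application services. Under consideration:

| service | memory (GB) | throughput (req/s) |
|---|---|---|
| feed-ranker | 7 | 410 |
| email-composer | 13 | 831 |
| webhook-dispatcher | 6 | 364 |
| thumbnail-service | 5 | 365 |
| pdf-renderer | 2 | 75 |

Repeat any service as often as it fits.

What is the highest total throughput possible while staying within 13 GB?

A density-first pass picks 2×thumbnail-service + pdf-renderer — 805 at 12 GB.
The 12 GB tied up in 2×thumbnail-service and pdf-renderer is better spent on email-composer — total rises to 831 (13 GB).
No other feasible combination exceeds 831.

831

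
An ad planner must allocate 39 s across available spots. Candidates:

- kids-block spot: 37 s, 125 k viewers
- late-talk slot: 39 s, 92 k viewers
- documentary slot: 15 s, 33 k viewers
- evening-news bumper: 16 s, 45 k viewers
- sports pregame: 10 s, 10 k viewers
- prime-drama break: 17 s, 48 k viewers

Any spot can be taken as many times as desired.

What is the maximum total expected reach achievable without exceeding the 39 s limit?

125

Best packing: kids-block spot — 37 s, 125 total.
No other feasible combination exceeds 125.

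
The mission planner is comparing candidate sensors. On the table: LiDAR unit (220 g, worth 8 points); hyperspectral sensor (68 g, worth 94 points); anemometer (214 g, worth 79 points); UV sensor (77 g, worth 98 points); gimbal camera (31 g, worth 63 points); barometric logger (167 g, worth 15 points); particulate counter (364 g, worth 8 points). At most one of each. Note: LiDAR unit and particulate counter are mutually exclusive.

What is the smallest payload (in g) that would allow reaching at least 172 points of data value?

Need the lightest bundle worth ≥ 172.
Taking hyperspectral sensor + UV sensor gives 192 (≥ 172) for 145 g.
Any bundle with less than 145 g falls short of 172.

145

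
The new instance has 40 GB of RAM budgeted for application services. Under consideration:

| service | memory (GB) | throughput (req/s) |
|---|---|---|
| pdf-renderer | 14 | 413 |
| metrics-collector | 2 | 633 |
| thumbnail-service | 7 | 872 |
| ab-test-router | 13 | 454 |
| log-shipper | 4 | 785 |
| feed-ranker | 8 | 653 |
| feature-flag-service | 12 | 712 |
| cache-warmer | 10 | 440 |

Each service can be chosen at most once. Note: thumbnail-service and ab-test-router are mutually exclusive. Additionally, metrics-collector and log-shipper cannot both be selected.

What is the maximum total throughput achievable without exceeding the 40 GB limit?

3310

Ranking by ratio (throughput/GB): metrics-collector 316.50, log-shipper 196.25, thumbnail-service 124.57.
Metrics-collector + thumbnail-service + feed-ranker + feature-flag-service + cache-warmer uses 39 of the 40 GB and totals 3310.
Nothing else feasible within 40 GB beats 3310.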